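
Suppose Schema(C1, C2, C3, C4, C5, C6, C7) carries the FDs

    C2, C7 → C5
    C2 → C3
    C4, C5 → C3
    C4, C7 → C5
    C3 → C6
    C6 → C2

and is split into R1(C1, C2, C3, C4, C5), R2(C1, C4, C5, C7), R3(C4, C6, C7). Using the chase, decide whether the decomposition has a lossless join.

Chase test. Columns are C1, C2, C3, C4, C5, C6, C7; row i has aⱼ where attribute j ∈ Ri, else bᵢⱼ.
Initial tableau (one row per fragment):
  row 1: a1 a2 a3 a4 a5 b16 b17
  row 2: a1 b22 b23 a4 a5 b26 a7
  row 3: b31 b32 b33 a4 b35 a6 a7
Rows 1 and 2 agree on C4, C5; apply C4, C5→C3 and equate their C3 entries.
Rows 2 and 3 agree on C4, C7; apply C4, C7→C5 and equate their C5 entries.
Rows 1 and 2 agree on C3; apply C3→C6 and equate their C6 entries.
Rows 1 and 2 agree on C6; apply C6→C2 and equate their C2 entries.
Rows 1 and 3 agree on C4, C5; apply C4, C5→C3 and equate their C3 entries.
Rows 1 and 3 agree on C3; apply C3→C6 and equate their C6 entries.
Rows 1 and 3 agree on C6; apply C6→C2 and equate their C2 entries.
Row 2 is now all distinguished symbols — the join is lossless.

Yes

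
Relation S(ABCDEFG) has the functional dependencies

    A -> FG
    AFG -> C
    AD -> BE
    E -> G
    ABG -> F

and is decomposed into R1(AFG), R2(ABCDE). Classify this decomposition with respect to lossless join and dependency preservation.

lossless but not dependency-preserving

Lossless test: (A)⁺ = {ACFG}, which contains all of one fragment — lossless.
Dependency preservation: the restricted closure of {E} across the fragments never reaches {G}, so E → G cannot be enforced without a join — not preserved.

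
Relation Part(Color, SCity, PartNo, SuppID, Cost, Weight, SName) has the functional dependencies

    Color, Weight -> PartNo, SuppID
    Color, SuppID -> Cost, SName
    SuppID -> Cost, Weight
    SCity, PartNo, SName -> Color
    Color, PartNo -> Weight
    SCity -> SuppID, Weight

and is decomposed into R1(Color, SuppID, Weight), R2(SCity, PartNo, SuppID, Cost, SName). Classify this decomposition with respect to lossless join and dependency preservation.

lossy and not dependency-preserving

Lossless test: (SuppID)⁺ = {SuppID, Cost, Weight}, which is a superkey of neither fragment — lossy.
Dependency preservation: the restricted closure of {Color, Weight} across the fragments never reaches {PartNo, SuppID}, so Color, Weight → PartNo, SuppID cannot be enforced without a join — not preserved.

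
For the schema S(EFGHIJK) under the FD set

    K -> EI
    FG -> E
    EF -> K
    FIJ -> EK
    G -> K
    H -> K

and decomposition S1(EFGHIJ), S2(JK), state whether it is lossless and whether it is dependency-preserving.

lossy and not dependency-preserving

Lossless test: (J)⁺ = {J}, which is a superkey of neither fragment — lossy.
Dependency preservation: the restricted closure of {K} across the fragments never reaches {EI}, so K → EI cannot be enforced without a join — not preserved.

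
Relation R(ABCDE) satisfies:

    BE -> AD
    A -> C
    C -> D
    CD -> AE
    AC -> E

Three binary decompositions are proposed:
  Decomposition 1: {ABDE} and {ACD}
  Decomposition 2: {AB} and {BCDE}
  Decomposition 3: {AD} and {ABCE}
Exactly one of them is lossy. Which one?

Decomposition 2

Decomposition 1: common = {AD}, closure = {ACDE} → lossless.
Decomposition 2: common = {B}, closure = {B} → lossy.
Decomposition 3: common = {A}, closure = {ACDE} → lossless.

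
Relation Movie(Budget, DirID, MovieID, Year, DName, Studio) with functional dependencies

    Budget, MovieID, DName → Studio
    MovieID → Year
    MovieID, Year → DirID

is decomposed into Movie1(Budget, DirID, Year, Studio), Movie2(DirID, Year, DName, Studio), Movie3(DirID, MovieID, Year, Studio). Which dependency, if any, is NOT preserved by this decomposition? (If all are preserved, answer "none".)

Budget, MovieID, DName → Studio

Check Budget, MovieID, DName → Studio: no single fragment contains all of {Budget, MovieID, DName, Studio}, and the restricted closure of {Budget, MovieID, DName} across the fragments never reaches {Studio}.
MovieID → Year is preserved.
MovieID, Year → DirID is preserved.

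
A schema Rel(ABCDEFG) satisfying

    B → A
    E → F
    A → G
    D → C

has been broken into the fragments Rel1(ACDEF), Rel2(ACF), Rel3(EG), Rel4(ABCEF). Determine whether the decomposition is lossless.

No

Chase test. Columns are ABCDEFG; row i has aⱼ where attribute j ∈ Reli, else bᵢⱼ.
Initial tableau (one row per fragment):
  row 1: a1 b12 a3 a4 a5 a6 b17
  row 2: a1 b22 a3 b24 b25 a6 b27
  row 3: b31 b32 b33 b34 a5 b36 a7
  row 4: a1 a2 a3 b44 a5 a6 b47
Rows 1 and 3 agree on E; apply E→F and equate their F entries.
Rows 1 and 2 agree on A; apply A→G and equate their G entries.
Rows 1 and 4 agree on A; apply A→G and equate their G entries.
No row becomes fully distinguished — the join is lossy.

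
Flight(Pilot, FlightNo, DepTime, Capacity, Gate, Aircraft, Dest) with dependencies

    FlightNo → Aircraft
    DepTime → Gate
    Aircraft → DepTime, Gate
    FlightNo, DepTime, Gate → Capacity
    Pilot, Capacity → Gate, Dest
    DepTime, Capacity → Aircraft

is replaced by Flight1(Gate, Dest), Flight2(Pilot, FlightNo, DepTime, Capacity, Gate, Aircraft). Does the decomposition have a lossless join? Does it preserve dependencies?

lossy and not dependency-preserving

Lossless test: (Gate)⁺ = {Gate}, which is a superkey of neither fragment — lossy.
Dependency preservation: the restricted closure of {Pilot, Capacity} across the fragments never reaches {Gate, Dest}, so Pilot, Capacity → Gate, Dest cannot be enforced without a join — not preserved.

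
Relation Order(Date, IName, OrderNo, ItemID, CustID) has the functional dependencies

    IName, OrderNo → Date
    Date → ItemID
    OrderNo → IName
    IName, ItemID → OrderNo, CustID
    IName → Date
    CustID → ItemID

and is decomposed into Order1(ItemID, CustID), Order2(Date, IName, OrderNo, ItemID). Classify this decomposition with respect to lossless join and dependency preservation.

Lossless test: (ItemID)⁺ = {ItemID}, which is a superkey of neither fragment — lossy.
Dependency preservation: the restricted closure of {IName, ItemID} across the fragments never reaches {OrderNo, CustID}, so IName, ItemID → OrderNo, CustID cannot be enforced without a join — not preserved.

lossy and not dependency-preserving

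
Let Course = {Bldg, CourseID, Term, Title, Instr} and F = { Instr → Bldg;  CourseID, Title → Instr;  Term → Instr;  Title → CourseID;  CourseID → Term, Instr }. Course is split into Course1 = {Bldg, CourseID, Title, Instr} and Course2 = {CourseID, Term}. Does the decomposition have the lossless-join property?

Common attributes: Course1 ∩ Course2 = {CourseID}.
Closure of {CourseID}: CourseID → Term, Instr applies, adding Term, Instr; Instr → Bldg applies, adding Bldg. So (CourseID)⁺ = {Bldg, CourseID, Term, Instr}.
This closure contains every attribute of Course2, so Course1 ∩ Course2 → Course2. The join is lossless.

Yes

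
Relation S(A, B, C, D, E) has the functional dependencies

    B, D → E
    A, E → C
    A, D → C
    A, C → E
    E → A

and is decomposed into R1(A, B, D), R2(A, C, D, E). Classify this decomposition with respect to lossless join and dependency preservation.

lossless and dependency-preserving

Lossless test: (A, D)⁺ = {A, C, D, E}, which contains all of one fragment — lossless.
Dependency preservation: B, D → E is not contained in any single fragment, but the restricted closure of its left-hand side across the fragments still reaches the right-hand side; the remaining FDs each lie inside some fragment. All dependencies are preserved.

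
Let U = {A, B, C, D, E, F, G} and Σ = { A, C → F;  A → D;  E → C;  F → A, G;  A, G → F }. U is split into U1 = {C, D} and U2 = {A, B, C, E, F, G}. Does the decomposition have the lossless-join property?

Common attributes: U1 ∩ U2 = {C}.
No dependency enlarges {C}, so (C)⁺ = {C}.
The closure contains neither all of U1 = {C, D} nor all of U2 = {A, B, C, E, F, G}, so the common attributes are not a superkey of either fragment. The join is lossy.

No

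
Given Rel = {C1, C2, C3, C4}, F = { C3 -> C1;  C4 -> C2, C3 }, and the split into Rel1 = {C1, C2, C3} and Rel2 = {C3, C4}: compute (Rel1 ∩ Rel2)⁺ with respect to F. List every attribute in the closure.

Rel1 ∩ Rel2 = {C3}.
C3 → C1 applies, adding C1
Closure: {C1, C3}.

C1, C3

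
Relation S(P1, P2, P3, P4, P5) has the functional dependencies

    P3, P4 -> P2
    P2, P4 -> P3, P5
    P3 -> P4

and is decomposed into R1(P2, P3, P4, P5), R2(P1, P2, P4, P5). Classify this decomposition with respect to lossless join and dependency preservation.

Lossless test: (P2, P4, P5)⁺ = {P2, P3, P4, P5}, which contains all of one fragment — lossless.
Dependency preservation: every FD's attributes lie within a single fragment, so each can be enforced locally — preserved.

lossless and dependency-preserving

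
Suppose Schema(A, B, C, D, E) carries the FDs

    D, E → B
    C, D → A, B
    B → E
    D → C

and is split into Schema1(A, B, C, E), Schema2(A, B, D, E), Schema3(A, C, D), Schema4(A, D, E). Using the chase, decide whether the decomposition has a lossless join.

Yes

Chase test. Columns are A, B, C, D, E; row i has aⱼ where attribute j ∈ Schemai, else bᵢⱼ.
Initial tableau (one row per fragment):
  row 1: a1 a2 a3 b14 a5
  row 2: a1 a2 b23 a4 a5
  row 3: a1 b32 a3 a4 b35
  row 4: a1 b42 b43 a4 a5
Rows 2 and 4 agree on D, E; apply D, E→B and equate their B entries.
Rows 2 and 3 agree on D; apply D→C and equate their C entries.
Rows 2 and 4 agree on D; apply D→C and equate their C entries.
Rows 2 and 3 agree on C, D; apply C, D→A, B and equate their A, B entries.
Rows 1 and 3 agree on B; apply B→E and equate their E entries.
Row 2 is now all distinguished symbols — the join is lossless.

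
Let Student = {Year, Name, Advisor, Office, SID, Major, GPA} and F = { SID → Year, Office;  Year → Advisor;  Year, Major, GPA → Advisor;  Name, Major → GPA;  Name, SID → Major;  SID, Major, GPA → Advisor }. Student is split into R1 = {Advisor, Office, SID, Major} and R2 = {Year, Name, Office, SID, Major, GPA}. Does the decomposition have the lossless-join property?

Common attributes: R1 ∩ R2 = {Office, SID, Major}.
Closure of {Office, SID, Major}: SID → Year, Office applies, adding Year; Year → Advisor applies, adding Advisor. So (Office, SID, Major)⁺ = {Year, Advisor, Office, SID, Major}.
This closure contains every attribute of R1, so R1 ∩ R2 → R1. The join is lossless.

Yes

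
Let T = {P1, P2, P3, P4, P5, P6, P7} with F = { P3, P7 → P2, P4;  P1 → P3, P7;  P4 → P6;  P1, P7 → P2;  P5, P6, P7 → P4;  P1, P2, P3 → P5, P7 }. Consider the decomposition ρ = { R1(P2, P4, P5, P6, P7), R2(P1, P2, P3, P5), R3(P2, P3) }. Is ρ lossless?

No

Chase test. Columns are P1, P2, P3, P4, P5, P6, P7; row i has aⱼ where attribute j ∈ Ri, else bᵢⱼ.
Initial tableau (one row per fragment):
  row 1: b11 a2 b13 a4 a5 a6 a7
  row 2: a1 a2 a3 b24 a5 b26 b27
  row 3: b31 a2 a3 b34 b35 b36 b37
No row becomes fully distinguished — the join is lossy.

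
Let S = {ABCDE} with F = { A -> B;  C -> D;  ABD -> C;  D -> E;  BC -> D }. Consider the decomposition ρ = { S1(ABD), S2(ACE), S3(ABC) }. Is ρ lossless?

No

Chase test. Columns are ABCDE; row i has aⱼ where attribute j ∈ Si, else bᵢⱼ.
Initial tableau (one row per fragment):
  row 1: a1 a2 b13 a4 b15
  row 2: a1 b22 a3 b24 a5
  row 3: a1 a2 a3 b34 b35
Rows 1 and 2 agree on A; apply A→B and equate their B entries.
Rows 2 and 3 agree on C; apply C→D and equate their D entries.
Rows 2 and 3 agree on D; apply D→E and equate their E entries.
No row becomes fully distinguished — the join is lossy.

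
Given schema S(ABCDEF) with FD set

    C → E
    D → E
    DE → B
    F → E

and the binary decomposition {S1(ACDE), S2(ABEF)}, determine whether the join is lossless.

Common attributes: S1 ∩ S2 = {AE}.
No dependency enlarges {AE}, so (AE)⁺ = {AE}.
The closure contains neither all of S1 = {ACDE} nor all of S2 = {ABEF}, so the common attributes are not a superkey of either fragment. The join is lossy.

No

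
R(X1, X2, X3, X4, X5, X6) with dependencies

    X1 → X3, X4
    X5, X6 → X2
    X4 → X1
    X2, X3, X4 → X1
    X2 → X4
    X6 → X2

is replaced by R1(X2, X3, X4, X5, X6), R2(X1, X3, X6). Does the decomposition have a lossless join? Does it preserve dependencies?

lossless but not dependency-preserving

Lossless test: (X3, X6)⁺ = {X1, X2, X3, X4, X6}, which contains all of one fragment — lossless.
Dependency preservation: the restricted closure of {X1} across the fragments never reaches {X3, X4}, so X1 → X3, X4 cannot be enforced without a join — not preserved.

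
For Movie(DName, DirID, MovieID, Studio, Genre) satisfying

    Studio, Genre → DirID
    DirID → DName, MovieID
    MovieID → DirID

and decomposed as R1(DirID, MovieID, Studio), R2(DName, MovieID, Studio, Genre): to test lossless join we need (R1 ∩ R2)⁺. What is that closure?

R1 ∩ R2 = {MovieID, Studio}.
MovieID → DirID applies, adding DirID
DirID → DName, MovieID applies, adding DName
Closure: {DName, DirID, MovieID, Studio}.

DName, DirID, MovieID, Studio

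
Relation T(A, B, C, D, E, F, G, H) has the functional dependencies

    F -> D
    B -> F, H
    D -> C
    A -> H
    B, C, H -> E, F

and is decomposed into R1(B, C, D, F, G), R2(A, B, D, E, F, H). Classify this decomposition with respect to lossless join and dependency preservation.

Lossless test: (B, D, F)⁺ = {B, C, D, E, F, H}, which is a superkey of neither fragment — lossy.
Dependency preservation: B, C, H → E, F is not contained in any single fragment, but the restricted closure of its left-hand side across the fragments still reaches the right-hand side; the remaining FDs each lie inside some fragment. All dependencies are preserved.

lossy but dependency-preserving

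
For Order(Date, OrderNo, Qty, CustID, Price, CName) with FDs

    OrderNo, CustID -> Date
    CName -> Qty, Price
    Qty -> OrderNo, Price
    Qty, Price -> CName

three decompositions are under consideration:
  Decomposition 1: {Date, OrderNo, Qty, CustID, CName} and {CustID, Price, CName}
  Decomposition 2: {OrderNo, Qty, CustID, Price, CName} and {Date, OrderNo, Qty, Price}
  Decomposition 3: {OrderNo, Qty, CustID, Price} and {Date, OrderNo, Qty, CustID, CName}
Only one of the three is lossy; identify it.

Decomposition 1: common = {CustID, CName}, closure = {Date, OrderNo, Qty, CustID, Price, CName} → lossless.
Decomposition 2: common = {OrderNo, Qty, Price}, closure = {OrderNo, Qty, Price, CName} → lossy.
Decomposition 3: common = {OrderNo, Qty, CustID}, closure = {Date, OrderNo, Qty, CustID, Price, CName} → lossless.

Decomposition 2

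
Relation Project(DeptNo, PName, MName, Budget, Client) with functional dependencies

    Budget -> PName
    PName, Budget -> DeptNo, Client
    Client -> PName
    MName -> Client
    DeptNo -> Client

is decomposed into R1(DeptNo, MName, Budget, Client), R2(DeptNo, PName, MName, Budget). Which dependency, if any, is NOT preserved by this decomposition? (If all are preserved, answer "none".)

Client -> PName

Check Client → PName: no single fragment contains all of {PName, Client}, and the restricted closure of {Client} across the fragments never reaches {PName}.
Budget → PName is preserved.
PName, Budget → DeptNo, Client is preserved.
MName → Client is preserved.
DeptNo → Client is preserved.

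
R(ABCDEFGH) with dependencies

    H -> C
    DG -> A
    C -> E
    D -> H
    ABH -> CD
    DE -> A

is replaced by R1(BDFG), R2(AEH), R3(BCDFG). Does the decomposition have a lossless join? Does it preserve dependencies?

Lossless test (chase): Rows 1 and 3 agree on DG; apply DG→A and equate their A entries. Rows 1 and 3 agree on D; apply D→H and equate their H entries. Rows 1 and 3 agree on ABH; apply ABH→CD and equate their CD entries. Rows 1 and 3 agree on C; apply C→E and equate their E entries. No row becomes fully distinguished — the join is lossy.
Dependency preservation: the restricted closure of {H} across the fragments never reaches {C}, so H → C cannot be enforced without a join — not preserved.

lossy and not dependency-preserving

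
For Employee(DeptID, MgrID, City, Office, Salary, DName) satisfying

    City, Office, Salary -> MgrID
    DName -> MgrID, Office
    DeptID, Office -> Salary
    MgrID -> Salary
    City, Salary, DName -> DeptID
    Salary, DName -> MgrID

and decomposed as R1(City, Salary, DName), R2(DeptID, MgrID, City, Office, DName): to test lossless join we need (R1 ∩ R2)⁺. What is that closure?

R1 ∩ R2 = {City, DName}.
DName → MgrID, Office applies, adding MgrID, Office
MgrID → Salary applies, adding Salary
City, Salary, DName → DeptID applies, adding DeptID
Closure: {DeptID, MgrID, City, Office, Salary, DName}.

DeptID, MgrID, City, Office, Salary, DName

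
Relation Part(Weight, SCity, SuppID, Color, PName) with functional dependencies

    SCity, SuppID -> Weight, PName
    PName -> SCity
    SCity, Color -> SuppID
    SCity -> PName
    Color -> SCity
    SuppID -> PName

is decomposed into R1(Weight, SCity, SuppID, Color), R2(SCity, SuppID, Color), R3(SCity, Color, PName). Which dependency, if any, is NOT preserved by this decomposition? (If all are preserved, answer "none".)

SCity, SuppID → Weight, PName: restricted closure across fragments reaches Weight, PName.
PName → SCity lies within R3.
SCity, Color → SuppID lies within R1.
SCity → PName lies within R3.
Color → SCity lies within R1.
SuppID → PName: restricted closure across fragments reaches PName.
Every dependency is enforceable on the fragments, so the decomposition is dependency-preserving.

none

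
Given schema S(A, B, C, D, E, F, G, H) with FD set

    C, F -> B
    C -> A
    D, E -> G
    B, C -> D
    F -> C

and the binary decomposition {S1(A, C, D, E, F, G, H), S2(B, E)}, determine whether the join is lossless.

No

Common attributes: S1 ∩ S2 = {E}.
No dependency enlarges {E}, so (E)⁺ = {E}.
The closure contains neither all of S1 = {A, C, D, E, F, G, H} nor all of S2 = {B, E}, so the common attributes are not a superkey of either fragment. The join is lossy.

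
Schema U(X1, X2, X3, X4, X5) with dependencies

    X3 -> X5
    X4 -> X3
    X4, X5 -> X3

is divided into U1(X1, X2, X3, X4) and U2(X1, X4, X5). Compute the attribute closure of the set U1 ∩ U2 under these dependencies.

X1, X3, X4, X5

U1 ∩ U2 = {X1, X4}.
X4 → X3 applies, adding X3
X3 → X5 applies, adding X5
Closure: {X1, X3, X4, X5}.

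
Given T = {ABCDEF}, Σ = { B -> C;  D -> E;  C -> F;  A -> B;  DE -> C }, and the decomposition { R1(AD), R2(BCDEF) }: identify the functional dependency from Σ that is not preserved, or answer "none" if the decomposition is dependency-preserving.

Check A → B: no single fragment contains all of {AB}, and the restricted closure of {A} across the fragments never reaches {B}.
B → C is preserved.
D → E is preserved.
C → F is preserved.
DE → C is preserved.

A -> B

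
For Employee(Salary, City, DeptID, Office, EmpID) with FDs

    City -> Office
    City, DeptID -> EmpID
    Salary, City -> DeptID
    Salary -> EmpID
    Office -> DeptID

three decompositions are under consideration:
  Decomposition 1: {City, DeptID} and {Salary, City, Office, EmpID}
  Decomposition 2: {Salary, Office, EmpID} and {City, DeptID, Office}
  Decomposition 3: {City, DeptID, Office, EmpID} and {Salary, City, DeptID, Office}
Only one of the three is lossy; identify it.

Decomposition 1: common = {City}, closure = {City, DeptID, Office, EmpID} → lossless.
Decomposition 2: common = {Office}, closure = {DeptID, Office} → lossy.
Decomposition 3: common = {City, DeptID, Office}, closure = {City, DeptID, Office, EmpID} → lossless.

Decomposition 2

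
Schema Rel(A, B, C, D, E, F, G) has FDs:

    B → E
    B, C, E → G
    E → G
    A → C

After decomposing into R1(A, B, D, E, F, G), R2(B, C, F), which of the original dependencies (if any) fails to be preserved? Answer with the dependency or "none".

Check A → C: no single fragment contains all of {A, C}, and the restricted closure of {A} across the fragments never reaches {C}.
B → E is preserved.
B, C, E → G is preserved.
E → G is preserved.

A → C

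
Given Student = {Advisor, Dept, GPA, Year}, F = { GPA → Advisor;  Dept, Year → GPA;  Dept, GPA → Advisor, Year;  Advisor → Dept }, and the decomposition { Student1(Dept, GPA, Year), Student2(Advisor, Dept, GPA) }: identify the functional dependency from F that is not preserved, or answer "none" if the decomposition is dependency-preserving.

GPA → Advisor lies within Student2.
Dept, Year → GPA lies within Student1.
Dept, GPA → Advisor, Year: restricted closure across fragments reaches Advisor, Year.
Advisor → Dept lies within Student2.
Every dependency is enforceable on the fragments, so the decomposition is dependency-preserving.

none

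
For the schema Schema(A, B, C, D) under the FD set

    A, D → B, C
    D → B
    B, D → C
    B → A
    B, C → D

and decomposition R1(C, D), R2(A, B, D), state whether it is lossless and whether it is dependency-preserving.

lossless but not dependency-preserving

Lossless test: (D)⁺ = {A, B, C, D}, which contains all of one fragment — lossless.
Dependency preservation: the restricted closure of {B, C} across the fragments never reaches {D}, so B, C → D cannot be enforced without a join — not preserved.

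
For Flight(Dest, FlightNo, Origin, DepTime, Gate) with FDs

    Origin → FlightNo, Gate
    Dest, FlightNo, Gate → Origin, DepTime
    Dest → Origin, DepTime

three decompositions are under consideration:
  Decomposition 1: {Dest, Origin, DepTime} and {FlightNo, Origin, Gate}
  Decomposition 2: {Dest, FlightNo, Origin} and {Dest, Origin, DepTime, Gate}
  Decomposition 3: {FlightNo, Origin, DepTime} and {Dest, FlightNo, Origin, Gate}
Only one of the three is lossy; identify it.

Decomposition 1: common = {Origin}, closure = {FlightNo, Origin, Gate} → lossless.
Decomposition 2: common = {Dest, Origin}, closure = {Dest, FlightNo, Origin, DepTime, Gate} → lossless.
Decomposition 3: common = {FlightNo, Origin}, closure = {FlightNo, Origin, Gate} → lossy.

Decomposition 3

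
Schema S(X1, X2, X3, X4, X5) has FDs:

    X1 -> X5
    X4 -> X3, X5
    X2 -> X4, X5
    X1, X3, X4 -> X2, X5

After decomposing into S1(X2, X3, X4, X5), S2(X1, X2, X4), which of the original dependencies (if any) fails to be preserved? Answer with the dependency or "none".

X1 -> X5

Check X1 → X5: no single fragment contains all of {X1, X5}, and the restricted closure of {X1} across the fragments never reaches {X5}.
X4 → X3, X5 is preserved.
X2 → X4, X5 is preserved.
X1, X3, X4 → X2, X5 is preserved.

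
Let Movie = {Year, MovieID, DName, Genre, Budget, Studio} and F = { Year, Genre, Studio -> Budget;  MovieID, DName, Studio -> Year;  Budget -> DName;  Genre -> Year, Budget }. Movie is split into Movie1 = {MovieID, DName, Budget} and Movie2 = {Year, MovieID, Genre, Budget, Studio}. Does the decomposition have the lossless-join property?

Yes

Common attributes: Movie1 ∩ Movie2 = {MovieID, Budget}.
Closure of {MovieID, Budget}: Budget → DName applies, adding DName. So (MovieID, Budget)⁺ = {MovieID, DName, Budget}.
This closure contains every attribute of Movie1, so Movie1 ∩ Movie2 → Movie1. The join is lossless.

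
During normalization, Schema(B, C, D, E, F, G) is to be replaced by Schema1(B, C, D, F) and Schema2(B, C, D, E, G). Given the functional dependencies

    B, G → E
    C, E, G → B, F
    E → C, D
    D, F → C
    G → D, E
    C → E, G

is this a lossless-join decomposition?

Yes

Common attributes: Schema1 ∩ Schema2 = {B, C, D}.
Closure of {B, C, D}: C → E, G applies, adding E, G; C, E, G → B, F applies, adding F. So (B, C, D)⁺ = {B, C, D, E, F, G}.
This closure contains every attribute of Schema1, so Schema1 ∩ Schema2 → Schema1. The join is lossless.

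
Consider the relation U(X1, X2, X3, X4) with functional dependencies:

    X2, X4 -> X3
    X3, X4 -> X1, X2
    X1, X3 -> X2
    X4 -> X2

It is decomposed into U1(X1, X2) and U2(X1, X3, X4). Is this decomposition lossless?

Common attributes: U1 ∩ U2 = {X1}.
No dependency enlarges {X1}, so (X1)⁺ = {X1}.
The closure contains neither all of U1 = {X1, X2} nor all of U2 = {X1, X3, X4}, so the common attributes are not a superkey of either fragment. The join is lossy.

No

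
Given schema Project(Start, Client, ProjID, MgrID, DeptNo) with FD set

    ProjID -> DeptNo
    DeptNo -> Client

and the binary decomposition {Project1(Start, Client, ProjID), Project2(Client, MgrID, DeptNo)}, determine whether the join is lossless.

No

Common attributes: Project1 ∩ Project2 = {Client}.
No dependency enlarges {Client}, so (Client)⁺ = {Client}.
The closure contains neither all of Project1 = {Start, Client, ProjID} nor all of Project2 = {Client, MgrID, DeptNo}, so the common attributes are not a superkey of either fragment. The join is lossy.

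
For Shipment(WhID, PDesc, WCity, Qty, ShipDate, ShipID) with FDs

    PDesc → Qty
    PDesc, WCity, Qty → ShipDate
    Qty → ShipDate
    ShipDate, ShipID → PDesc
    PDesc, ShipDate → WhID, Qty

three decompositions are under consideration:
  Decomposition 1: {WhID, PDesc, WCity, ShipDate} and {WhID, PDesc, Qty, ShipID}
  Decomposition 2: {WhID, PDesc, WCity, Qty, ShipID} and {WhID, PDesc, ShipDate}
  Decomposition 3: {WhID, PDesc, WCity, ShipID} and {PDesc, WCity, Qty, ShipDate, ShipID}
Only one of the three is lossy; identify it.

Decomposition 1: common = {WhID, PDesc}, closure = {WhID, PDesc, Qty, ShipDate} → lossy.
Decomposition 2: common = {WhID, PDesc}, closure = {WhID, PDesc, Qty, ShipDate} → lossless.
Decomposition 3: common = {PDesc, WCity, ShipID}, closure = {WhID, PDesc, WCity, Qty, ShipDate, ShipID} → lossless.

Decomposition 1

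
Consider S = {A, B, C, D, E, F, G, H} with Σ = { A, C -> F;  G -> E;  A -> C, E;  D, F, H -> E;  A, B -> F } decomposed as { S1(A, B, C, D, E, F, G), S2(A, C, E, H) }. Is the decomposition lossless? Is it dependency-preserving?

Lossless test: (A, C, E)⁺ = {A, C, E, F}, which is a superkey of neither fragment — lossy.
Dependency preservation: the restricted closure of {D, F, H} across the fragments never reaches {E}, so D, F, H → E cannot be enforced without a join — not preserved.

lossy and not dependency-preserving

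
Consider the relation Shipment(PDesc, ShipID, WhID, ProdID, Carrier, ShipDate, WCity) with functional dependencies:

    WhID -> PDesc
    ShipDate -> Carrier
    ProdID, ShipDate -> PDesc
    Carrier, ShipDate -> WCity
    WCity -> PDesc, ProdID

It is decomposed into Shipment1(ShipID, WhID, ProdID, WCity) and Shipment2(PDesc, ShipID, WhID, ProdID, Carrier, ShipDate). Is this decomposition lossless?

No

Common attributes: Shipment1 ∩ Shipment2 = {ShipID, WhID, ProdID}.
Closure of {ShipID, WhID, ProdID}: WhID → PDesc applies, adding PDesc. So (ShipID, WhID, ProdID)⁺ = {PDesc, ShipID, WhID, ProdID}.
The closure contains neither all of Shipment1 = {ShipID, WhID, ProdID, WCity} nor all of Shipment2 = {PDesc, ShipID, WhID, ProdID, Carrier, ShipDate}, so the common attributes are not a superkey of either fragment. The join is lossy.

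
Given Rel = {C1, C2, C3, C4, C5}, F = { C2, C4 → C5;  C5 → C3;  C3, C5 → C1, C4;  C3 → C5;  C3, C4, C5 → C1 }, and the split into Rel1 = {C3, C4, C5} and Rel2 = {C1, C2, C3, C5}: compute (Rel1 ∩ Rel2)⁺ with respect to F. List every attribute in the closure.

Rel1 ∩ Rel2 = {C3, C5}.
C3, C5 → C1, C4 applies, adding C1, C4
Closure: {C1, C3, C4, C5}.

C1, C3, C4, C5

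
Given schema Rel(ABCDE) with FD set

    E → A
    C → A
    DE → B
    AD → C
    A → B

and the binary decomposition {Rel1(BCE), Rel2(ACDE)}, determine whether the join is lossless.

Common attributes: Rel1 ∩ Rel2 = {CE}.
Closure of {CE}: E → A applies, adding A; A → B applies, adding B. So (CE)⁺ = {ABCE}.
This closure contains every attribute of Rel1, so Rel1 ∩ Rel2 → Rel1. The join is lossless.

Yes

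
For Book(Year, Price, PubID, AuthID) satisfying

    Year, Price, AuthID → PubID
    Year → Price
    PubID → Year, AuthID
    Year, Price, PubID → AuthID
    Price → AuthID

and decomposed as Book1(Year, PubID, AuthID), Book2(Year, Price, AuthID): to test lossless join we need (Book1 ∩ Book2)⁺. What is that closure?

Book1 ∩ Book2 = {Year, AuthID}.
Year → Price applies, adding Price
Year, Price, AuthID → PubID applies, adding PubID
Closure: {Year, Price, PubID, AuthID}.

Year, Price, PubID, AuthID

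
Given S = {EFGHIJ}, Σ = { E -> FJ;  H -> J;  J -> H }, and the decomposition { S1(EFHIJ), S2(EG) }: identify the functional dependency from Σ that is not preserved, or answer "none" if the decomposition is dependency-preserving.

none

E → FJ lies within S1.
H → J lies within S1.
J → H lies within S1.
Every dependency is enforceable on the fragments, so the decomposition is dependency-preserving.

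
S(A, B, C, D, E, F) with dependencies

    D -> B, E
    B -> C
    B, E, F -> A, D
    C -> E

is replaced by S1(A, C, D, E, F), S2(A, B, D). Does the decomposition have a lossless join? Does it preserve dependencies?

lossless but not dependency-preserving

Lossless test: (A, D)⁺ = {A, B, C, D, E}, which contains all of one fragment — lossless.
Dependency preservation: the restricted closure of {B} across the fragments never reaches {C}, so B → C cannot be enforced without a join — not preserved.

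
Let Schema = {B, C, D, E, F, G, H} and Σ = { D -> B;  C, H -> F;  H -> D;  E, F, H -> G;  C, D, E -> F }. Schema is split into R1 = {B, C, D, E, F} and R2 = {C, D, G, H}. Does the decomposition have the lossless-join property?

No

Common attributes: R1 ∩ R2 = {C, D}.
Closure of {C, D}: D → B applies, adding B. So (C, D)⁺ = {B, C, D}.
The closure contains neither all of R1 = {B, C, D, E, F} nor all of R2 = {C, D, G, H}, so the common attributes are not a superkey of either fragment. The join is lossy.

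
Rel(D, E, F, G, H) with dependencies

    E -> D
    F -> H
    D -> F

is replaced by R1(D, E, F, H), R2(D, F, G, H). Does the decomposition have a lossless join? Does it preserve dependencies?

Lossless test: (D, F, H)⁺ = {D, F, H}, which is a superkey of neither fragment — lossy.
Dependency preservation: every FD's attributes lie within a single fragment, so each can be enforced locally — preserved.

lossy but dependency-preserving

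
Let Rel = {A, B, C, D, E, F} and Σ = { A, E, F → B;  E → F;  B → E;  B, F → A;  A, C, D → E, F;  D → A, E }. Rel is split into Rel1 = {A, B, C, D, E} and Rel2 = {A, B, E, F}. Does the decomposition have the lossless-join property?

Yes

Common attributes: Rel1 ∩ Rel2 = {A, B, E}.
Closure of {A, B, E}: E → F applies, adding F. So (A, B, E)⁺ = {A, B, E, F}.
This closure contains every attribute of Rel2, so Rel1 ∩ Rel2 → Rel2. The join is lossless.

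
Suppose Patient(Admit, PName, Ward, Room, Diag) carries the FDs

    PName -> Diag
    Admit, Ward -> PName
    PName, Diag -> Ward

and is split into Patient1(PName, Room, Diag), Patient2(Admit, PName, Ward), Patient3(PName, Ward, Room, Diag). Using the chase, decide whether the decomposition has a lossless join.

Chase test. Columns are Admit, PName, Ward, Room, Diag; row i has aⱼ where attribute j ∈ Patienti, else bᵢⱼ.
Initial tableau (one row per fragment):
  row 1: b11 a2 b13 a4 a5
  row 2: a1 a2 a3 b24 b25
  row 3: b31 a2 a3 a4 a5
Rows 1 and 2 agree on PName; apply PName→Diag and equate their Diag entries.
Rows 1 and 2 agree on PName, Diag; apply PName, Diag→Ward and equate their Ward entries.
No row becomes fully distinguished — the join is lossy.

No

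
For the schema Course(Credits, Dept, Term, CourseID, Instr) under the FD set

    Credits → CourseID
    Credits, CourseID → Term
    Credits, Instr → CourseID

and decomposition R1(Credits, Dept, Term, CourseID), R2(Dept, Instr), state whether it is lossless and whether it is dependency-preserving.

lossy but dependency-preserving

Lossless test: (Dept)⁺ = {Dept}, which is a superkey of neither fragment — lossy.
Dependency preservation: Credits, Instr → CourseID is not contained in any single fragment, but the restricted closure of its left-hand side across the fragments still reaches the right-hand side; the remaining FDs each lie inside some fragment. All dependencies are preserved.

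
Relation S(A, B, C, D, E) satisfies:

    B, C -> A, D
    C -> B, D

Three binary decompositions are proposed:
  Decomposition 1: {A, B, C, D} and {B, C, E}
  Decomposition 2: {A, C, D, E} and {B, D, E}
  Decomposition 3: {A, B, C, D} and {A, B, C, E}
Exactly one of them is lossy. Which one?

Decomposition 1: common = {B, C}, closure = {A, B, C, D} → lossless.
Decomposition 2: common = {D, E}, closure = {D, E} → lossy.
Decomposition 3: common = {A, B, C}, closure = {A, B, C, D} → lossless.

Decomposition 2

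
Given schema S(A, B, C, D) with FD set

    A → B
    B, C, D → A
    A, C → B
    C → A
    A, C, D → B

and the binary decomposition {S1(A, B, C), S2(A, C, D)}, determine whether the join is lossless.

Common attributes: S1 ∩ S2 = {A, C}.
Closure of {A, C}: A → B applies, adding B. So (A, C)⁺ = {A, B, C}.
This closure contains every attribute of S1, so S1 ∩ S2 → S1. The join is lossless.

Yes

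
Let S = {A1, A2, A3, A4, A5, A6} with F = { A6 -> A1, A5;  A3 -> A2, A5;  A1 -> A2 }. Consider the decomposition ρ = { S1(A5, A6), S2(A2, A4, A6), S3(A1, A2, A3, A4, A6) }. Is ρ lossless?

Yes

Chase test. Columns are A1, A2, A3, A4, A5, A6; row i has aⱼ where attribute j ∈ Si, else bᵢⱼ.
Initial tableau (one row per fragment):
  row 1: b11 b12 b13 b14 a5 a6
  row 2: b21 a2 b23 a4 b25 a6
  row 3: a1 a2 a3 a4 b35 a6
Rows 1 and 2 agree on A6; apply A6→A1, A5 and equate their A1, A5 entries.
Rows 1 and 3 agree on A6; apply A6→A1, A5 and equate their A1, A5 entries.
Rows 1 and 2 agree on A1; apply A1→A2 and equate their A2 entries.
Row 3 is now all distinguished symbols — the join is lossless.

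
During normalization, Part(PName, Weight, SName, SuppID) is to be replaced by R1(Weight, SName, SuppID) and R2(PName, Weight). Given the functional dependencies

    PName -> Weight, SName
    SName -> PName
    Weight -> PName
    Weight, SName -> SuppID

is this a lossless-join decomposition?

Common attributes: R1 ∩ R2 = {Weight}.
Closure of {Weight}: Weight → PName applies, adding PName; PName → Weight, SName applies, adding SName; Weight, SName → SuppID applies, adding SuppID. So (Weight)⁺ = {PName, Weight, SName, SuppID}.
This closure contains every attribute of R1, so R1 ∩ R2 → R1. The join is lossless.

Yes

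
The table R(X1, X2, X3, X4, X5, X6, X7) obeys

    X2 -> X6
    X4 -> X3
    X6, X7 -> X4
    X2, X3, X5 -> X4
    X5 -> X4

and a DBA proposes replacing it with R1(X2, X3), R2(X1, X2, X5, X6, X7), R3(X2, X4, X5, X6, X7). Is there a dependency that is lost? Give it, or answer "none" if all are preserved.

X4 -> X3

Check X4 → X3: no single fragment contains all of {X3, X4}, and the restricted closure of {X4} across the fragments never reaches {X3}.
X2 → X6 is preserved.
X6, X7 → X4 is preserved.
X2, X3, X5 → X4 is preserved.
X5 → X4 is preserved.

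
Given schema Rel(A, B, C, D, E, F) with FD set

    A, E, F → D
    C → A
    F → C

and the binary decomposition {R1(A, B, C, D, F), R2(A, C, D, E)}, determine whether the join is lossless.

Common attributes: R1 ∩ R2 = {A, C, D}.
No dependency enlarges {A, C, D}, so (A, C, D)⁺ = {A, C, D}.
The closure contains neither all of R1 = {A, B, C, D, F} nor all of R2 = {A, C, D, E}, so the common attributes are not a superkey of either fragment. The join is lossy.

No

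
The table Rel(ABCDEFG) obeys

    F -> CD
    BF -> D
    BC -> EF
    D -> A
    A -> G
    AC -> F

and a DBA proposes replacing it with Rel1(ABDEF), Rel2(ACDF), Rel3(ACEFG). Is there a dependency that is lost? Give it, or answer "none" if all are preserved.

Check BC → EF: no single fragment contains all of {BCEF}, and the restricted closure of {BC} across the fragments never reaches {EF}.
F → CD is preserved.
BF → D is preserved.
D → A is preserved.
A → G is preserved.
AC → F is preserved.

BC -> EF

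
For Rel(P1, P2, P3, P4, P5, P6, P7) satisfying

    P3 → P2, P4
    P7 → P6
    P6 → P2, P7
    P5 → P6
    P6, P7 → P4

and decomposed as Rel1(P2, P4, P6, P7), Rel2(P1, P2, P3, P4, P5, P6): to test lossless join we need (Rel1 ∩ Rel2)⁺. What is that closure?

Rel1 ∩ Rel2 = {P2, P4, P6}.
P6 → P2, P7 applies, adding P7
Closure: {P2, P4, P6, P7}.

P2, P4, P6, P7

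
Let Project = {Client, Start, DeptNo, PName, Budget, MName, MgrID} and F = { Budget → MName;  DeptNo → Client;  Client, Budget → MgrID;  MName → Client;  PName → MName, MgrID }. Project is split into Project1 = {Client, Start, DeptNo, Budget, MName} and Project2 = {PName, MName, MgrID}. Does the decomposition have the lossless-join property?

Common attributes: Project1 ∩ Project2 = {MName}.
Closure of {MName}: MName → Client applies, adding Client. So (MName)⁺ = {Client, MName}.
The closure contains neither all of Project1 = {Client, Start, DeptNo, Budget, MName} nor all of Project2 = {PName, MName, MgrID}, so the common attributes are not a superkey of either fragment. The join is lossy.

No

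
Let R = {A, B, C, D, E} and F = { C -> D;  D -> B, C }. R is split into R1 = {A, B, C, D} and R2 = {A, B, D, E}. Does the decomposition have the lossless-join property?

Yes

Common attributes: R1 ∩ R2 = {A, B, D}.
Closure of {A, B, D}: D → B, C applies, adding C. So (A, B, D)⁺ = {A, B, C, D}.
This closure contains every attribute of R1, so R1 ∩ R2 → R1. The join is lossless.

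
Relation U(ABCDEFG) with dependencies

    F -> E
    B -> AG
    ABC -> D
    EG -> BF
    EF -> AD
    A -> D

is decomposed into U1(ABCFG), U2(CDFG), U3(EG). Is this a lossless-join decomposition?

No

Chase test. Columns are ABCDEFG; row i has aⱼ where attribute j ∈ Ui, else bᵢⱼ.
Initial tableau (one row per fragment):
  row 1: a1 a2 a3 b14 b15 a6 a7
  row 2: b21 b22 a3 a4 b25 a6 a7
  row 3: b31 b32 b33 b34 a5 b36 a7
Rows 1 and 2 agree on F; apply F→E and equate their E entries.
Rows 1 and 2 agree on EG; apply EG→BF and equate their BF entries.
Rows 1 and 2 agree on EF; apply EF→AD and equate their AD entries.
No row becomes fully distinguished — the join is lossy.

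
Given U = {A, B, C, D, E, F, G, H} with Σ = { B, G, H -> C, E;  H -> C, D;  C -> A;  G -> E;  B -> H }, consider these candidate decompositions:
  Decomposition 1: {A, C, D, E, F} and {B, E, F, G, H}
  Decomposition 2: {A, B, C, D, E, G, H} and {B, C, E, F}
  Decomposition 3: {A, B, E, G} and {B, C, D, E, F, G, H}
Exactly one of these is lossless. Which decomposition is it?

Decomposition 3

Decomposition 1: common = {E, F}, closure = {E, F} → lossy.
Decomposition 2: common = {B, C, E}, closure = {A, B, C, D, E, H} → lossy.
Decomposition 3: common = {B, E, G}, closure = {A, B, C, D, E, G, H} → lossless.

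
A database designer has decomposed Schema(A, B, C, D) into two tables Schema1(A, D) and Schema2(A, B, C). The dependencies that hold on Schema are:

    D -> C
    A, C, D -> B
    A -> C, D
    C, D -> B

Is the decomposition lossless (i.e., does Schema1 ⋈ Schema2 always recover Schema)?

Yes

Common attributes: Schema1 ∩ Schema2 = {A}.
Closure of {A}: A → C, D applies, adding C, D; C, D → B applies, adding B. So (A)⁺ = {A, B, C, D}.
This closure contains every attribute of Schema1, so Schema1 ∩ Schema2 → Schema1. The join is lossless.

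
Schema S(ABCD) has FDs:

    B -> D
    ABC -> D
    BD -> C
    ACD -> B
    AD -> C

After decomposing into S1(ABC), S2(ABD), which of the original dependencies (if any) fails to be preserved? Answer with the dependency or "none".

none

B → D lies within S2.
ABC → D: restricted closure across fragments reaches D.
BD → C: restricted closure across fragments reaches C.
ACD → B: restricted closure across fragments reaches B.
AD → C: restricted closure across fragments reaches C.
Every dependency is enforceable on the fragments, so the decomposition is dependency-preserving.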